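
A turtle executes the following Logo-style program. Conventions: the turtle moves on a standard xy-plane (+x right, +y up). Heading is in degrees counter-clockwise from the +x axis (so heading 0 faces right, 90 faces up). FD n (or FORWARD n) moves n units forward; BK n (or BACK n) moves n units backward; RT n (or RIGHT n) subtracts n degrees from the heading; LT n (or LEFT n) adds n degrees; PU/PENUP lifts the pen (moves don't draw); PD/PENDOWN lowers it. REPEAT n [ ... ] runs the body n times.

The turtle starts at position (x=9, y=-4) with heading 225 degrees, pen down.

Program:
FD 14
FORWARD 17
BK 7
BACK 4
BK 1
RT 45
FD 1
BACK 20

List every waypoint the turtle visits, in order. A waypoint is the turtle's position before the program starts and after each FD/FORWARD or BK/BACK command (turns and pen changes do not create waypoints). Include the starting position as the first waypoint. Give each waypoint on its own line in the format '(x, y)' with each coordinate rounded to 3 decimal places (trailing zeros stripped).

Answer: (9, -4)
(-0.899, -13.899)
(-12.92, -25.92)
(-7.971, -20.971)
(-5.142, -18.142)
(-4.435, -17.435)
(-5.435, -17.435)
(14.565, -17.435)

Derivation:
Executing turtle program step by step:
Start: pos=(9,-4), heading=225, pen down
FD 14: (9,-4) -> (-0.899,-13.899) [heading=225, draw]
FD 17: (-0.899,-13.899) -> (-12.92,-25.92) [heading=225, draw]
BK 7: (-12.92,-25.92) -> (-7.971,-20.971) [heading=225, draw]
BK 4: (-7.971,-20.971) -> (-5.142,-18.142) [heading=225, draw]
BK 1: (-5.142,-18.142) -> (-4.435,-17.435) [heading=225, draw]
RT 45: heading 225 -> 180
FD 1: (-4.435,-17.435) -> (-5.435,-17.435) [heading=180, draw]
BK 20: (-5.435,-17.435) -> (14.565,-17.435) [heading=180, draw]
Final: pos=(14.565,-17.435), heading=180, 7 segment(s) drawn
Waypoints (8 total):
(9, -4)
(-0.899, -13.899)
(-12.92, -25.92)
(-7.971, -20.971)
(-5.142, -18.142)
(-4.435, -17.435)
(-5.435, -17.435)
(14.565, -17.435)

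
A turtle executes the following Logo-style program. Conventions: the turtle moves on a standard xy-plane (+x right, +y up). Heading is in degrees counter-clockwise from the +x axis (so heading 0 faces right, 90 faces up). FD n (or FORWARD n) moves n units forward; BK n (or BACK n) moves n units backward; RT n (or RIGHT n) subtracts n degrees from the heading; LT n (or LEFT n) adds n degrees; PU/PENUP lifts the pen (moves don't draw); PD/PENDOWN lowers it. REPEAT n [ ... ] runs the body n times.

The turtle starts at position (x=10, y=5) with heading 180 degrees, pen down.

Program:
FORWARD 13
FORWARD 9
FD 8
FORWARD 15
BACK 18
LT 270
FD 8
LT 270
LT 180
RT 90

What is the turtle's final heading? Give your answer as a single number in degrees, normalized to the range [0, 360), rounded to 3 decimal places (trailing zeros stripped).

Answer: 90

Derivation:
Executing turtle program step by step:
Start: pos=(10,5), heading=180, pen down
FD 13: (10,5) -> (-3,5) [heading=180, draw]
FD 9: (-3,5) -> (-12,5) [heading=180, draw]
FD 8: (-12,5) -> (-20,5) [heading=180, draw]
FD 15: (-20,5) -> (-35,5) [heading=180, draw]
BK 18: (-35,5) -> (-17,5) [heading=180, draw]
LT 270: heading 180 -> 90
FD 8: (-17,5) -> (-17,13) [heading=90, draw]
LT 270: heading 90 -> 0
LT 180: heading 0 -> 180
RT 90: heading 180 -> 90
Final: pos=(-17,13), heading=90, 6 segment(s) drawn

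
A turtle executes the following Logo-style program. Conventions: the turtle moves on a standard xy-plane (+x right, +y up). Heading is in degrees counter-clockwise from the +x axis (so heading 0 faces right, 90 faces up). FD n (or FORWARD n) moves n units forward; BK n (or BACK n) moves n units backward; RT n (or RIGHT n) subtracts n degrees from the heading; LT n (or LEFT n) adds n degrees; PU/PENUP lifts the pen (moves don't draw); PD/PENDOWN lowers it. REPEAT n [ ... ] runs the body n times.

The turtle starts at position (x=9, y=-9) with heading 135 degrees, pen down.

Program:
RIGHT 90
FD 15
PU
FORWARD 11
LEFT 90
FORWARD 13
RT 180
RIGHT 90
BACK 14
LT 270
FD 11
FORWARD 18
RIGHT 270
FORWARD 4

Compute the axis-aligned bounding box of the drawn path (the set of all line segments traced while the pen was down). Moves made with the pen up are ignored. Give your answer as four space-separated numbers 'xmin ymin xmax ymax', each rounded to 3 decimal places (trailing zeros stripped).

Answer: 9 -9 19.607 1.607

Derivation:
Executing turtle program step by step:
Start: pos=(9,-9), heading=135, pen down
RT 90: heading 135 -> 45
FD 15: (9,-9) -> (19.607,1.607) [heading=45, draw]
PU: pen up
FD 11: (19.607,1.607) -> (27.385,9.385) [heading=45, move]
LT 90: heading 45 -> 135
FD 13: (27.385,9.385) -> (18.192,18.577) [heading=135, move]
RT 180: heading 135 -> 315
RT 90: heading 315 -> 225
BK 14: (18.192,18.577) -> (28.092,28.477) [heading=225, move]
LT 270: heading 225 -> 135
FD 11: (28.092,28.477) -> (20.314,36.255) [heading=135, move]
FD 18: (20.314,36.255) -> (7.586,48.983) [heading=135, move]
RT 270: heading 135 -> 225
FD 4: (7.586,48.983) -> (4.757,46.154) [heading=225, move]
Final: pos=(4.757,46.154), heading=225, 1 segment(s) drawn

Segment endpoints: x in {9, 19.607}, y in {-9, 1.607}
xmin=9, ymin=-9, xmax=19.607, ymax=1.607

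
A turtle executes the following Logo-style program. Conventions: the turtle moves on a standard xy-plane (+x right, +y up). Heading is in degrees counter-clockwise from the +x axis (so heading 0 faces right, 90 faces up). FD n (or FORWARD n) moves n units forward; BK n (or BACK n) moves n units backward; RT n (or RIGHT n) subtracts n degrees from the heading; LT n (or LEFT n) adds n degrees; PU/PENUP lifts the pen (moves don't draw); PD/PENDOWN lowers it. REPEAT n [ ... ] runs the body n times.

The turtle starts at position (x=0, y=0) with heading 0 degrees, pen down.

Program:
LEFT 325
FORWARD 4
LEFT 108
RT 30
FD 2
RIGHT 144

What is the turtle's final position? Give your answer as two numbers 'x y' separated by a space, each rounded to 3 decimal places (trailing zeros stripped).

Answer: 4.739 -0.93

Derivation:
Executing turtle program step by step:
Start: pos=(0,0), heading=0, pen down
LT 325: heading 0 -> 325
FD 4: (0,0) -> (3.277,-2.294) [heading=325, draw]
LT 108: heading 325 -> 73
RT 30: heading 73 -> 43
FD 2: (3.277,-2.294) -> (4.739,-0.93) [heading=43, draw]
RT 144: heading 43 -> 259
Final: pos=(4.739,-0.93), heading=259, 2 segment(s) drawn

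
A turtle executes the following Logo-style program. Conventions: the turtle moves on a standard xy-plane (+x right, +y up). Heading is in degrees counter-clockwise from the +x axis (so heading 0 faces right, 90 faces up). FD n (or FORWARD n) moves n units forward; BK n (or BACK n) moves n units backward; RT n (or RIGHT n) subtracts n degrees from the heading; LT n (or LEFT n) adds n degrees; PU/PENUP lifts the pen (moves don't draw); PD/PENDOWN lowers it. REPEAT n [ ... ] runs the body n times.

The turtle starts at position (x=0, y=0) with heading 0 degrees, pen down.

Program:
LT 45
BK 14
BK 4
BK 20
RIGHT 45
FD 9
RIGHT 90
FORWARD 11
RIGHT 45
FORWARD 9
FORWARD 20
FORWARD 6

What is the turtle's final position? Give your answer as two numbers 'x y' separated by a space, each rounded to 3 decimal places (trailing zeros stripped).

Answer: -42.619 -62.619

Derivation:
Executing turtle program step by step:
Start: pos=(0,0), heading=0, pen down
LT 45: heading 0 -> 45
BK 14: (0,0) -> (-9.899,-9.899) [heading=45, draw]
BK 4: (-9.899,-9.899) -> (-12.728,-12.728) [heading=45, draw]
BK 20: (-12.728,-12.728) -> (-26.87,-26.87) [heading=45, draw]
RT 45: heading 45 -> 0
FD 9: (-26.87,-26.87) -> (-17.87,-26.87) [heading=0, draw]
RT 90: heading 0 -> 270
FD 11: (-17.87,-26.87) -> (-17.87,-37.87) [heading=270, draw]
RT 45: heading 270 -> 225
FD 9: (-17.87,-37.87) -> (-24.234,-44.234) [heading=225, draw]
FD 20: (-24.234,-44.234) -> (-38.376,-58.376) [heading=225, draw]
FD 6: (-38.376,-58.376) -> (-42.619,-62.619) [heading=225, draw]
Final: pos=(-42.619,-62.619), heading=225, 8 segment(s) drawn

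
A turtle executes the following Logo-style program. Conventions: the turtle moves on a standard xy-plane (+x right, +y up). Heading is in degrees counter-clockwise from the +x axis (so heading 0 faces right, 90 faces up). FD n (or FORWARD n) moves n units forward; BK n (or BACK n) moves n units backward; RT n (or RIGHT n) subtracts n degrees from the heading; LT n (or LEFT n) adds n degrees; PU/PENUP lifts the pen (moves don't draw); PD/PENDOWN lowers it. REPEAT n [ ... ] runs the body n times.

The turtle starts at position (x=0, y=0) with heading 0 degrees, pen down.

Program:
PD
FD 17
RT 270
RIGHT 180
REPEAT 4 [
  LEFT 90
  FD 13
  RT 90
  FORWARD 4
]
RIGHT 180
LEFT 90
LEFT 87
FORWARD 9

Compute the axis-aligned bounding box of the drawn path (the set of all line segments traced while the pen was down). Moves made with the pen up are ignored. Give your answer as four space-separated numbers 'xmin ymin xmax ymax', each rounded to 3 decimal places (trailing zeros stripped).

Executing turtle program step by step:
Start: pos=(0,0), heading=0, pen down
PD: pen down
FD 17: (0,0) -> (17,0) [heading=0, draw]
RT 270: heading 0 -> 90
RT 180: heading 90 -> 270
REPEAT 4 [
  -- iteration 1/4 --
  LT 90: heading 270 -> 0
  FD 13: (17,0) -> (30,0) [heading=0, draw]
  RT 90: heading 0 -> 270
  FD 4: (30,0) -> (30,-4) [heading=270, draw]
  -- iteration 2/4 --
  LT 90: heading 270 -> 0
  FD 13: (30,-4) -> (43,-4) [heading=0, draw]
  RT 90: heading 0 -> 270
  FD 4: (43,-4) -> (43,-8) [heading=270, draw]
  -- iteration 3/4 --
  LT 90: heading 270 -> 0
  FD 13: (43,-8) -> (56,-8) [heading=0, draw]
  RT 90: heading 0 -> 270
  FD 4: (56,-8) -> (56,-12) [heading=270, draw]
  -- iteration 4/4 --
  LT 90: heading 270 -> 0
  FD 13: (56,-12) -> (69,-12) [heading=0, draw]
  RT 90: heading 0 -> 270
  FD 4: (69,-12) -> (69,-16) [heading=270, draw]
]
RT 180: heading 270 -> 90
LT 90: heading 90 -> 180
LT 87: heading 180 -> 267
FD 9: (69,-16) -> (68.529,-24.988) [heading=267, draw]
Final: pos=(68.529,-24.988), heading=267, 10 segment(s) drawn

Segment endpoints: x in {0, 17, 30, 43, 56, 68.529, 69}, y in {-24.988, -16, -12, -12, -8, -8, -4, -4, 0, 0}
xmin=0, ymin=-24.988, xmax=69, ymax=0

Answer: 0 -24.988 69 0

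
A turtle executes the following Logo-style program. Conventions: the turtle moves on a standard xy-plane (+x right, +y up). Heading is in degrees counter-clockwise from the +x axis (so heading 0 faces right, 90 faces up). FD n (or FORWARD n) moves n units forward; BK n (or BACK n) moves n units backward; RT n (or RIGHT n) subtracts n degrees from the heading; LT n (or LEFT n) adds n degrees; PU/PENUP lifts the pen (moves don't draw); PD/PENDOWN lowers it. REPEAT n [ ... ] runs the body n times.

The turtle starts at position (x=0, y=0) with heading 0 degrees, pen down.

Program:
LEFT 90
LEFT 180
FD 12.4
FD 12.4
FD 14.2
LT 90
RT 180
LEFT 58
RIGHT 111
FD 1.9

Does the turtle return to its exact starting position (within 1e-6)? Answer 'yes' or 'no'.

Executing turtle program step by step:
Start: pos=(0,0), heading=0, pen down
LT 90: heading 0 -> 90
LT 180: heading 90 -> 270
FD 12.4: (0,0) -> (0,-12.4) [heading=270, draw]
FD 12.4: (0,-12.4) -> (0,-24.8) [heading=270, draw]
FD 14.2: (0,-24.8) -> (0,-39) [heading=270, draw]
LT 90: heading 270 -> 0
RT 180: heading 0 -> 180
LT 58: heading 180 -> 238
RT 111: heading 238 -> 127
FD 1.9: (0,-39) -> (-1.143,-37.483) [heading=127, draw]
Final: pos=(-1.143,-37.483), heading=127, 4 segment(s) drawn

Start position: (0, 0)
Final position: (-1.143, -37.483)
Distance = 37.5; >= 1e-6 -> NOT closed

Answer: no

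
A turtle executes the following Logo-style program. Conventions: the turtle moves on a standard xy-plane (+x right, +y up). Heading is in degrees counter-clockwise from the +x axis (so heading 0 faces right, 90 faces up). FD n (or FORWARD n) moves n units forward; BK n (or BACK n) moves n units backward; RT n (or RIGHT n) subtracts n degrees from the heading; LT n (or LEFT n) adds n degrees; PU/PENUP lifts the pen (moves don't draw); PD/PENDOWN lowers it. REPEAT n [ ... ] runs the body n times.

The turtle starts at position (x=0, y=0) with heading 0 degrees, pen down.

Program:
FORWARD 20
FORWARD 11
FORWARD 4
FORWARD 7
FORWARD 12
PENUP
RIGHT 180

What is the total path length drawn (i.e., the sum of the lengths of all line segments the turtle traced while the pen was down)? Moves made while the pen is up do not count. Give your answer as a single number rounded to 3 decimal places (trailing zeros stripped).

Answer: 54

Derivation:
Executing turtle program step by step:
Start: pos=(0,0), heading=0, pen down
FD 20: (0,0) -> (20,0) [heading=0, draw]
FD 11: (20,0) -> (31,0) [heading=0, draw]
FD 4: (31,0) -> (35,0) [heading=0, draw]
FD 7: (35,0) -> (42,0) [heading=0, draw]
FD 12: (42,0) -> (54,0) [heading=0, draw]
PU: pen up
RT 180: heading 0 -> 180
Final: pos=(54,0), heading=180, 5 segment(s) drawn

Segment lengths:
  seg 1: (0,0) -> (20,0), length = 20
  seg 2: (20,0) -> (31,0), length = 11
  seg 3: (31,0) -> (35,0), length = 4
  seg 4: (35,0) -> (42,0), length = 7
  seg 5: (42,0) -> (54,0), length = 12
Total = 54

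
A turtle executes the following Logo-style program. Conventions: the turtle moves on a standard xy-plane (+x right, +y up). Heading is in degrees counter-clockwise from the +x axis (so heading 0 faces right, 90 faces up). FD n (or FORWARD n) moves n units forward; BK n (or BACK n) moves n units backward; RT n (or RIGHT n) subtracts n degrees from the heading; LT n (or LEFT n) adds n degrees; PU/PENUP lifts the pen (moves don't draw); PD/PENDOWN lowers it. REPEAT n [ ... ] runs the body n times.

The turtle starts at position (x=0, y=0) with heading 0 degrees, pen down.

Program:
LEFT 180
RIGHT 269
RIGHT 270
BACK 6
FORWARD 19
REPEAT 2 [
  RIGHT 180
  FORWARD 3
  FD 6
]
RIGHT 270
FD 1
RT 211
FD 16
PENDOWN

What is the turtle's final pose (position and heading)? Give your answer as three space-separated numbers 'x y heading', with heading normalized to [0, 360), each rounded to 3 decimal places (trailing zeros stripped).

Executing turtle program step by step:
Start: pos=(0,0), heading=0, pen down
LT 180: heading 0 -> 180
RT 269: heading 180 -> 271
RT 270: heading 271 -> 1
BK 6: (0,0) -> (-5.999,-0.105) [heading=1, draw]
FD 19: (-5.999,-0.105) -> (12.998,0.227) [heading=1, draw]
REPEAT 2 [
  -- iteration 1/2 --
  RT 180: heading 1 -> 181
  FD 3: (12.998,0.227) -> (9.998,0.175) [heading=181, draw]
  FD 6: (9.998,0.175) -> (3.999,0.07) [heading=181, draw]
  -- iteration 2/2 --
  RT 180: heading 181 -> 1
  FD 3: (3.999,0.07) -> (6.999,0.122) [heading=1, draw]
  FD 6: (6.999,0.122) -> (12.998,0.227) [heading=1, draw]
]
RT 270: heading 1 -> 91
FD 1: (12.998,0.227) -> (12.981,1.227) [heading=91, draw]
RT 211: heading 91 -> 240
FD 16: (12.981,1.227) -> (4.981,-12.63) [heading=240, draw]
PD: pen down
Final: pos=(4.981,-12.63), heading=240, 8 segment(s) drawn

Answer: 4.981 -12.63 240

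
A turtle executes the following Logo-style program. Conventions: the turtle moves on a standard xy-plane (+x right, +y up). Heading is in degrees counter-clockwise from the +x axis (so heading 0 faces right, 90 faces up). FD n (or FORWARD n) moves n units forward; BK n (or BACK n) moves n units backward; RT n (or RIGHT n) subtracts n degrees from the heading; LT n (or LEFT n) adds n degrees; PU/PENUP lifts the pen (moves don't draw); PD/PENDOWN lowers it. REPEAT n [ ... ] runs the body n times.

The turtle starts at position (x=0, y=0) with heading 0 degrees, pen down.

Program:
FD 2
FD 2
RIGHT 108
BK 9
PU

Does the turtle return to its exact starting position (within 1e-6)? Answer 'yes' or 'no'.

Executing turtle program step by step:
Start: pos=(0,0), heading=0, pen down
FD 2: (0,0) -> (2,0) [heading=0, draw]
FD 2: (2,0) -> (4,0) [heading=0, draw]
RT 108: heading 0 -> 252
BK 9: (4,0) -> (6.781,8.56) [heading=252, draw]
PU: pen up
Final: pos=(6.781,8.56), heading=252, 3 segment(s) drawn

Start position: (0, 0)
Final position: (6.781, 8.56)
Distance = 10.92; >= 1e-6 -> NOT closed

Answer: no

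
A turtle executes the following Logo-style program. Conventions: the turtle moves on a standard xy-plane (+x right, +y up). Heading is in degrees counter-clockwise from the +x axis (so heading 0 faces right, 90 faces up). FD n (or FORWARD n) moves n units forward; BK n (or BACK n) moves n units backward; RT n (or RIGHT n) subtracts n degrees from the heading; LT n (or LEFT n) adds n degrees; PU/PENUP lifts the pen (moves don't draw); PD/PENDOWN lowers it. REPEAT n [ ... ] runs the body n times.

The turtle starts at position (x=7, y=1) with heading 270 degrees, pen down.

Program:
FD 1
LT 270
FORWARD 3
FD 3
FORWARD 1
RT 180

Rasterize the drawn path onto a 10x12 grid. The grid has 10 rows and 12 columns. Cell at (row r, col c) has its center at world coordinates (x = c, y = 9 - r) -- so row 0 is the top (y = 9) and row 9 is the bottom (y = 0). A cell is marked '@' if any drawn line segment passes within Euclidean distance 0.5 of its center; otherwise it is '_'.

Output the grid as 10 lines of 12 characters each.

Answer: ____________
____________
____________
____________
____________
____________
____________
____________
_______@____
@@@@@@@@____

Derivation:
Segment 0: (7,1) -> (7,0)
Segment 1: (7,0) -> (4,0)
Segment 2: (4,0) -> (1,0)
Segment 3: (1,0) -> (0,0)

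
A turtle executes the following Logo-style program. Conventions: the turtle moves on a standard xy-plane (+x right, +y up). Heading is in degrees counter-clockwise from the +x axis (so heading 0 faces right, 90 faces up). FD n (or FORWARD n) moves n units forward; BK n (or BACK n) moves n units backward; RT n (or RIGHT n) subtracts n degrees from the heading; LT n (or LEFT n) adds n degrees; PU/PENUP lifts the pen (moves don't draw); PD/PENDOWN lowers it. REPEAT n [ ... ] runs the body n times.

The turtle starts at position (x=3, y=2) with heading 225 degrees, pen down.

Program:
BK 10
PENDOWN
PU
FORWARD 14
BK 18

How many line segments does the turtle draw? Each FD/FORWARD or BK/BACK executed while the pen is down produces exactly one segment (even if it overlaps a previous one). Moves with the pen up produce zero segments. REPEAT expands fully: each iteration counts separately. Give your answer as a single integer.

Answer: 1

Derivation:
Executing turtle program step by step:
Start: pos=(3,2), heading=225, pen down
BK 10: (3,2) -> (10.071,9.071) [heading=225, draw]
PD: pen down
PU: pen up
FD 14: (10.071,9.071) -> (0.172,-0.828) [heading=225, move]
BK 18: (0.172,-0.828) -> (12.899,11.899) [heading=225, move]
Final: pos=(12.899,11.899), heading=225, 1 segment(s) drawn
Segments drawn: 1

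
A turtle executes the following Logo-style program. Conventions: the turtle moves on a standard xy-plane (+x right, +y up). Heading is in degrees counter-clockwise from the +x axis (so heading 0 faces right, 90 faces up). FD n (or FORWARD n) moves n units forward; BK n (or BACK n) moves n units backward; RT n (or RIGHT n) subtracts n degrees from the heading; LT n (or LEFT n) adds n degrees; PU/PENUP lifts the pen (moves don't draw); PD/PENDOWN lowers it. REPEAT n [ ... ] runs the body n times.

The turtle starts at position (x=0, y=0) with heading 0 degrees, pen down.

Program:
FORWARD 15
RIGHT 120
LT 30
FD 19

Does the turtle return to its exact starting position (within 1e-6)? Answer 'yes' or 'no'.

Answer: no

Derivation:
Executing turtle program step by step:
Start: pos=(0,0), heading=0, pen down
FD 15: (0,0) -> (15,0) [heading=0, draw]
RT 120: heading 0 -> 240
LT 30: heading 240 -> 270
FD 19: (15,0) -> (15,-19) [heading=270, draw]
Final: pos=(15,-19), heading=270, 2 segment(s) drawn

Start position: (0, 0)
Final position: (15, -19)
Distance = 24.207; >= 1e-6 -> NOT closed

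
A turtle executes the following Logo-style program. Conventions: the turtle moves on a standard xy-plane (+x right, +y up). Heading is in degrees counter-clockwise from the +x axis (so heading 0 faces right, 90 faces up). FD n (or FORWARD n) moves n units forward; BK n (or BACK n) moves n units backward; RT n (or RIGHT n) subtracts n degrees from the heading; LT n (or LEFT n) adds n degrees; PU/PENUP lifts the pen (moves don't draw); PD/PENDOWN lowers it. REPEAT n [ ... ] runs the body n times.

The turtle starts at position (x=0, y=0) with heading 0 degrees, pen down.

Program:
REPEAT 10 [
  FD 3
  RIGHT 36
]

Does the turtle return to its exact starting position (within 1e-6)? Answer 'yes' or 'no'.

Answer: yes

Derivation:
Executing turtle program step by step:
Start: pos=(0,0), heading=0, pen down
REPEAT 10 [
  -- iteration 1/10 --
  FD 3: (0,0) -> (3,0) [heading=0, draw]
  RT 36: heading 0 -> 324
  -- iteration 2/10 --
  FD 3: (3,0) -> (5.427,-1.763) [heading=324, draw]
  RT 36: heading 324 -> 288
  -- iteration 3/10 --
  FD 3: (5.427,-1.763) -> (6.354,-4.617) [heading=288, draw]
  RT 36: heading 288 -> 252
  -- iteration 4/10 --
  FD 3: (6.354,-4.617) -> (5.427,-7.47) [heading=252, draw]
  RT 36: heading 252 -> 216
  -- iteration 5/10 --
  FD 3: (5.427,-7.47) -> (3,-9.233) [heading=216, draw]
  RT 36: heading 216 -> 180
  -- iteration 6/10 --
  FD 3: (3,-9.233) -> (0,-9.233) [heading=180, draw]
  RT 36: heading 180 -> 144
  -- iteration 7/10 --
  FD 3: (0,-9.233) -> (-2.427,-7.47) [heading=144, draw]
  RT 36: heading 144 -> 108
  -- iteration 8/10 --
  FD 3: (-2.427,-7.47) -> (-3.354,-4.617) [heading=108, draw]
  RT 36: heading 108 -> 72
  -- iteration 9/10 --
  FD 3: (-3.354,-4.617) -> (-2.427,-1.763) [heading=72, draw]
  RT 36: heading 72 -> 36
  -- iteration 10/10 --
  FD 3: (-2.427,-1.763) -> (0,0) [heading=36, draw]
  RT 36: heading 36 -> 0
]
Final: pos=(0,0), heading=0, 10 segment(s) drawn

Start position: (0, 0)
Final position: (0, 0)
Distance = 0; < 1e-6 -> CLOSED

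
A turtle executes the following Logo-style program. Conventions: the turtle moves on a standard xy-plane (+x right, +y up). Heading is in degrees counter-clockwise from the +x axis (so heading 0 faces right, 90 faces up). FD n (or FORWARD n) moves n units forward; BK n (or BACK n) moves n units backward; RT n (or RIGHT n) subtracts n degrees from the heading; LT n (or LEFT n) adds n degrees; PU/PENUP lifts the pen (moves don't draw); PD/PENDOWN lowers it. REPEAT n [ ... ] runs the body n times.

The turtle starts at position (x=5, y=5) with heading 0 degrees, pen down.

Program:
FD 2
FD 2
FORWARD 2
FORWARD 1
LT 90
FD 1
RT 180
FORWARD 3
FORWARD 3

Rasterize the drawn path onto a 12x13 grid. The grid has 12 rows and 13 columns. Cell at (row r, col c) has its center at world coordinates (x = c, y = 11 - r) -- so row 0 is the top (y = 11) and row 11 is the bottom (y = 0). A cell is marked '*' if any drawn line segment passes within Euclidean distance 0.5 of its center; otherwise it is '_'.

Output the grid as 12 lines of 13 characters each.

Segment 0: (5,5) -> (7,5)
Segment 1: (7,5) -> (9,5)
Segment 2: (9,5) -> (11,5)
Segment 3: (11,5) -> (12,5)
Segment 4: (12,5) -> (12,6)
Segment 5: (12,6) -> (12,3)
Segment 6: (12,3) -> (12,0)

Answer: _____________
_____________
_____________
_____________
_____________
____________*
_____********
____________*
____________*
____________*
____________*
____________*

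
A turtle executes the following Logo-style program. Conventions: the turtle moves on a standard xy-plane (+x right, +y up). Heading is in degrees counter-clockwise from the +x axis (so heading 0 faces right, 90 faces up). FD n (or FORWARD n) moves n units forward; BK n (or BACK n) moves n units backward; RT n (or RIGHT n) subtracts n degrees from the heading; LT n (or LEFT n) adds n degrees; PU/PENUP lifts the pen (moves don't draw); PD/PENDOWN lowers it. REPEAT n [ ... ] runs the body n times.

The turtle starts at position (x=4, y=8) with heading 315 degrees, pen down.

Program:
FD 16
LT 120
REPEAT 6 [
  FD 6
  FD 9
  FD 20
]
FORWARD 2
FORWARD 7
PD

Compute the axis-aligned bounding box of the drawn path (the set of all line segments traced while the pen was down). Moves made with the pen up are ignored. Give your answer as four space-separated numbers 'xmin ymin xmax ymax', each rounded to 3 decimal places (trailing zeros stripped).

Executing turtle program step by step:
Start: pos=(4,8), heading=315, pen down
FD 16: (4,8) -> (15.314,-3.314) [heading=315, draw]
LT 120: heading 315 -> 75
REPEAT 6 [
  -- iteration 1/6 --
  FD 6: (15.314,-3.314) -> (16.867,2.482) [heading=75, draw]
  FD 9: (16.867,2.482) -> (19.196,11.175) [heading=75, draw]
  FD 20: (19.196,11.175) -> (24.372,30.494) [heading=75, draw]
  -- iteration 2/6 --
  FD 6: (24.372,30.494) -> (25.925,36.289) [heading=75, draw]
  FD 9: (25.925,36.289) -> (28.255,44.983) [heading=75, draw]
  FD 20: (28.255,44.983) -> (33.431,64.301) [heading=75, draw]
  -- iteration 3/6 --
  FD 6: (33.431,64.301) -> (34.984,70.097) [heading=75, draw]
  FD 9: (34.984,70.097) -> (37.313,78.79) [heading=75, draw]
  FD 20: (37.313,78.79) -> (42.49,98.109) [heading=75, draw]
  -- iteration 4/6 --
  FD 6: (42.49,98.109) -> (44.043,103.904) [heading=75, draw]
  FD 9: (44.043,103.904) -> (46.372,112.597) [heading=75, draw]
  FD 20: (46.372,112.597) -> (51.548,131.916) [heading=75, draw]
  -- iteration 5/6 --
  FD 6: (51.548,131.916) -> (53.101,137.711) [heading=75, draw]
  FD 9: (53.101,137.711) -> (55.431,146.405) [heading=75, draw]
  FD 20: (55.431,146.405) -> (60.607,165.723) [heading=75, draw]
  -- iteration 6/6 --
  FD 6: (60.607,165.723) -> (62.16,171.519) [heading=75, draw]
  FD 9: (62.16,171.519) -> (64.489,180.212) [heading=75, draw]
  FD 20: (64.489,180.212) -> (69.666,199.531) [heading=75, draw]
]
FD 2: (69.666,199.531) -> (70.183,201.463) [heading=75, draw]
FD 7: (70.183,201.463) -> (71.995,208.224) [heading=75, draw]
PD: pen down
Final: pos=(71.995,208.224), heading=75, 21 segment(s) drawn

Segment endpoints: x in {4, 15.314, 16.867, 19.196, 24.372, 25.925, 28.255, 33.431, 34.984, 37.313, 42.49, 44.043, 46.372, 51.548, 53.101, 55.431, 60.607, 62.16, 64.489, 69.666, 70.183, 71.995}, y in {-3.314, 2.482, 8, 11.175, 30.494, 36.289, 44.983, 64.301, 70.097, 78.79, 98.109, 103.904, 112.597, 131.916, 137.711, 146.405, 165.723, 171.519, 180.212, 199.531, 201.463, 208.224}
xmin=4, ymin=-3.314, xmax=71.995, ymax=208.224

Answer: 4 -3.314 71.995 208.224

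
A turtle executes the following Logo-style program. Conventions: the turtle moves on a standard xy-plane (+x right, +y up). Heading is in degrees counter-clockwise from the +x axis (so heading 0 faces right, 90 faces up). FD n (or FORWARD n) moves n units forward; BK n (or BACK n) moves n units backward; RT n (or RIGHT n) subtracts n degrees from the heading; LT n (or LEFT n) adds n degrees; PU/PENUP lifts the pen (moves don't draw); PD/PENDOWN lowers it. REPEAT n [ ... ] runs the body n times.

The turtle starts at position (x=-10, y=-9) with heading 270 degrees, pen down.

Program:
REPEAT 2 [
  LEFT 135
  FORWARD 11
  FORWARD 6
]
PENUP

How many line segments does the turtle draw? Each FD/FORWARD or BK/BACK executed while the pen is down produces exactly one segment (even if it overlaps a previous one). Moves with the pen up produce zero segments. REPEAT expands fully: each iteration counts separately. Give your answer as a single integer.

Answer: 4

Derivation:
Executing turtle program step by step:
Start: pos=(-10,-9), heading=270, pen down
REPEAT 2 [
  -- iteration 1/2 --
  LT 135: heading 270 -> 45
  FD 11: (-10,-9) -> (-2.222,-1.222) [heading=45, draw]
  FD 6: (-2.222,-1.222) -> (2.021,3.021) [heading=45, draw]
  -- iteration 2/2 --
  LT 135: heading 45 -> 180
  FD 11: (2.021,3.021) -> (-8.979,3.021) [heading=180, draw]
  FD 6: (-8.979,3.021) -> (-14.979,3.021) [heading=180, draw]
]
PU: pen up
Final: pos=(-14.979,3.021), heading=180, 4 segment(s) drawn
Segments drawn: 4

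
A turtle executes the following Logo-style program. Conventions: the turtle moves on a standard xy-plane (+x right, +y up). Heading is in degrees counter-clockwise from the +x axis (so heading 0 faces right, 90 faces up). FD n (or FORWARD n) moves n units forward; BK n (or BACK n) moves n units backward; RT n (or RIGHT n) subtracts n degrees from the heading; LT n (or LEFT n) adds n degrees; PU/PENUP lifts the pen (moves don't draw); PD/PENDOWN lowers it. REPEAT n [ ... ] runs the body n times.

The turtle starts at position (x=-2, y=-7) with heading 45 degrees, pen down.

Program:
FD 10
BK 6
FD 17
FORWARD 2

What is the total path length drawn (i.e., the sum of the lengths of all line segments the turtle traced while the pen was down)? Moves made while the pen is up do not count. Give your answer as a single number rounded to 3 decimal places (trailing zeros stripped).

Answer: 35

Derivation:
Executing turtle program step by step:
Start: pos=(-2,-7), heading=45, pen down
FD 10: (-2,-7) -> (5.071,0.071) [heading=45, draw]
BK 6: (5.071,0.071) -> (0.828,-4.172) [heading=45, draw]
FD 17: (0.828,-4.172) -> (12.849,7.849) [heading=45, draw]
FD 2: (12.849,7.849) -> (14.263,9.263) [heading=45, draw]
Final: pos=(14.263,9.263), heading=45, 4 segment(s) drawn

Segment lengths:
  seg 1: (-2,-7) -> (5.071,0.071), length = 10
  seg 2: (5.071,0.071) -> (0.828,-4.172), length = 6
  seg 3: (0.828,-4.172) -> (12.849,7.849), length = 17
  seg 4: (12.849,7.849) -> (14.263,9.263), length = 2
Total = 35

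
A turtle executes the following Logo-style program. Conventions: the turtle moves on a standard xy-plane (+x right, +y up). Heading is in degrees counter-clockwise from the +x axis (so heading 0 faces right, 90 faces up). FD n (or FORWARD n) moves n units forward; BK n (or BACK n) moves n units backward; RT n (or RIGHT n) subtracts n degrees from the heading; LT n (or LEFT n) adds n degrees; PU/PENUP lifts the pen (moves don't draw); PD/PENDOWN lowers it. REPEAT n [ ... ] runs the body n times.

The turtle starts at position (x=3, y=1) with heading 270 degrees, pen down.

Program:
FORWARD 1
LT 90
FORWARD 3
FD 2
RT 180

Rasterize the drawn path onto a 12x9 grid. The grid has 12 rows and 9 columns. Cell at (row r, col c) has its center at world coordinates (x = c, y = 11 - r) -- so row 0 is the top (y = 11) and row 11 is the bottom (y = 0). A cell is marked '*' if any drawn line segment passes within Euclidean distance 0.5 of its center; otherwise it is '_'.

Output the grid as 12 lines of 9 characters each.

Segment 0: (3,1) -> (3,0)
Segment 1: (3,0) -> (6,-0)
Segment 2: (6,-0) -> (8,-0)

Answer: _________
_________
_________
_________
_________
_________
_________
_________
_________
_________
___*_____
___******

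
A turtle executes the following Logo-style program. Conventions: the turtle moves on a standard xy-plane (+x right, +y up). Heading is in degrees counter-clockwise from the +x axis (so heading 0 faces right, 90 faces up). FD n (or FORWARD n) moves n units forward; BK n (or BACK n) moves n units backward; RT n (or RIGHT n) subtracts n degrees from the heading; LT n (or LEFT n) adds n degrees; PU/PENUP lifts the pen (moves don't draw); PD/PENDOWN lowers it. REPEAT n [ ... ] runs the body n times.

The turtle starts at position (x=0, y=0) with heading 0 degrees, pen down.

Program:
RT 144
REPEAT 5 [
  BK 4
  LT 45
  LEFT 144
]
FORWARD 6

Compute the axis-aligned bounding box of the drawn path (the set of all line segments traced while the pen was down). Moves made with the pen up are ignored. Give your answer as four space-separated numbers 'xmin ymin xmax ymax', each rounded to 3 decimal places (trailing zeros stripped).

Answer: 0 -0.805 3.236 8.925

Derivation:
Executing turtle program step by step:
Start: pos=(0,0), heading=0, pen down
RT 144: heading 0 -> 216
REPEAT 5 [
  -- iteration 1/5 --
  BK 4: (0,0) -> (3.236,2.351) [heading=216, draw]
  LT 45: heading 216 -> 261
  LT 144: heading 261 -> 45
  -- iteration 2/5 --
  BK 4: (3.236,2.351) -> (0.408,-0.477) [heading=45, draw]
  LT 45: heading 45 -> 90
  LT 144: heading 90 -> 234
  -- iteration 3/5 --
  BK 4: (0.408,-0.477) -> (2.759,2.759) [heading=234, draw]
  LT 45: heading 234 -> 279
  LT 144: heading 279 -> 63
  -- iteration 4/5 --
  BK 4: (2.759,2.759) -> (0.943,-0.805) [heading=63, draw]
  LT 45: heading 63 -> 108
  LT 144: heading 108 -> 252
  -- iteration 5/5 --
  BK 4: (0.943,-0.805) -> (2.179,2.999) [heading=252, draw]
  LT 45: heading 252 -> 297
  LT 144: heading 297 -> 81
]
FD 6: (2.179,2.999) -> (3.117,8.925) [heading=81, draw]
Final: pos=(3.117,8.925), heading=81, 6 segment(s) drawn

Segment endpoints: x in {0, 0.408, 0.943, 2.179, 2.759, 3.117, 3.236}, y in {-0.805, -0.477, 0, 2.351, 2.759, 2.999, 8.925}
xmin=0, ymin=-0.805, xmax=3.236, ymax=8.925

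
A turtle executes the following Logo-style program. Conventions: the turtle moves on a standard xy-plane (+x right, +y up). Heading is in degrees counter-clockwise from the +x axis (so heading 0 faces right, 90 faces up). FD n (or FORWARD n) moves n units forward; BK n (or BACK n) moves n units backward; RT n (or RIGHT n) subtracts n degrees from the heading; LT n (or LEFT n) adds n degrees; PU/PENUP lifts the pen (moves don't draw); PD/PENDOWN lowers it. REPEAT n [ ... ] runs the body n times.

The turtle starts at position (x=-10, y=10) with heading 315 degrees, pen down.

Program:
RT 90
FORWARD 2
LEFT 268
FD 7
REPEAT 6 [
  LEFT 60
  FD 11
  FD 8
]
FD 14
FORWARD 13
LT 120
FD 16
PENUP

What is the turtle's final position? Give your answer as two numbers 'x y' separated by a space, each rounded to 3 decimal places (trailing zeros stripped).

Answer: -39.28 18.151

Derivation:
Executing turtle program step by step:
Start: pos=(-10,10), heading=315, pen down
RT 90: heading 315 -> 225
FD 2: (-10,10) -> (-11.414,8.586) [heading=225, draw]
LT 268: heading 225 -> 133
FD 7: (-11.414,8.586) -> (-16.188,13.705) [heading=133, draw]
REPEAT 6 [
  -- iteration 1/6 --
  LT 60: heading 133 -> 193
  FD 11: (-16.188,13.705) -> (-26.906,11.231) [heading=193, draw]
  FD 8: (-26.906,11.231) -> (-34.701,9.431) [heading=193, draw]
  -- iteration 2/6 --
  LT 60: heading 193 -> 253
  FD 11: (-34.701,9.431) -> (-37.917,-1.088) [heading=253, draw]
  FD 8: (-37.917,-1.088) -> (-40.256,-8.739) [heading=253, draw]
  -- iteration 3/6 --
  LT 60: heading 253 -> 313
  FD 11: (-40.256,-8.739) -> (-32.754,-16.783) [heading=313, draw]
  FD 8: (-32.754,-16.783) -> (-27.298,-22.634) [heading=313, draw]
  -- iteration 4/6 --
  LT 60: heading 313 -> 13
  FD 11: (-27.298,-22.634) -> (-16.58,-20.16) [heading=13, draw]
  FD 8: (-16.58,-20.16) -> (-8.785,-18.36) [heading=13, draw]
  -- iteration 5/6 --
  LT 60: heading 13 -> 73
  FD 11: (-8.785,-18.36) -> (-5.569,-7.841) [heading=73, draw]
  FD 8: (-5.569,-7.841) -> (-3.23,-0.19) [heading=73, draw]
  -- iteration 6/6 --
  LT 60: heading 73 -> 133
  FD 11: (-3.23,-0.19) -> (-10.732,7.854) [heading=133, draw]
  FD 8: (-10.732,7.854) -> (-16.188,13.705) [heading=133, draw]
]
FD 14: (-16.188,13.705) -> (-25.736,23.944) [heading=133, draw]
FD 13: (-25.736,23.944) -> (-34.602,33.452) [heading=133, draw]
LT 120: heading 133 -> 253
FD 16: (-34.602,33.452) -> (-39.28,18.151) [heading=253, draw]
PU: pen up
Final: pos=(-39.28,18.151), heading=253, 17 segment(s) drawn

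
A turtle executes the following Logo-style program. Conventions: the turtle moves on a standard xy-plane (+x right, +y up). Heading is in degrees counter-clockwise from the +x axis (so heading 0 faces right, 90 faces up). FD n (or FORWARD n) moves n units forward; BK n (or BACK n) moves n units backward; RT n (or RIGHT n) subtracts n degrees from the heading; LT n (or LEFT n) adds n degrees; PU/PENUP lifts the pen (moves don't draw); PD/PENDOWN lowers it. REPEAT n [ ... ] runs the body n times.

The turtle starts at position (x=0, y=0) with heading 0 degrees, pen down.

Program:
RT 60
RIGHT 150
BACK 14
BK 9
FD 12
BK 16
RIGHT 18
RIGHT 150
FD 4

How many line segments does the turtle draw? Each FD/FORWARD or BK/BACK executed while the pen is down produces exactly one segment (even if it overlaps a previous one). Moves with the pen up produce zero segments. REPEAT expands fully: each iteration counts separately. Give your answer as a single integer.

Executing turtle program step by step:
Start: pos=(0,0), heading=0, pen down
RT 60: heading 0 -> 300
RT 150: heading 300 -> 150
BK 14: (0,0) -> (12.124,-7) [heading=150, draw]
BK 9: (12.124,-7) -> (19.919,-11.5) [heading=150, draw]
FD 12: (19.919,-11.5) -> (9.526,-5.5) [heading=150, draw]
BK 16: (9.526,-5.5) -> (23.383,-13.5) [heading=150, draw]
RT 18: heading 150 -> 132
RT 150: heading 132 -> 342
FD 4: (23.383,-13.5) -> (27.187,-14.736) [heading=342, draw]
Final: pos=(27.187,-14.736), heading=342, 5 segment(s) drawn
Segments drawn: 5

Answer: 5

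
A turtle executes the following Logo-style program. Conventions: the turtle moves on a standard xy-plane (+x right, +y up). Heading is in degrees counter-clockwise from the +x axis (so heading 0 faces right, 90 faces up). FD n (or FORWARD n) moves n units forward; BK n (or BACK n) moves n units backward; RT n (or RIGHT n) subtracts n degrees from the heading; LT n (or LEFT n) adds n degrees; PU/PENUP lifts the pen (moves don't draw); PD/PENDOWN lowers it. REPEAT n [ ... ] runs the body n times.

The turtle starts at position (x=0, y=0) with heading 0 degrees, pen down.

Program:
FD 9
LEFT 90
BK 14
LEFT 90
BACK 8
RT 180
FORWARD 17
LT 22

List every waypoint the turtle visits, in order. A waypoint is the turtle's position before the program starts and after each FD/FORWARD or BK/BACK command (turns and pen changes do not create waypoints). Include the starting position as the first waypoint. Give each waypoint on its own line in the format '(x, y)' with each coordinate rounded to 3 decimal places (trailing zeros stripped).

Answer: (0, 0)
(9, 0)
(9, -14)
(17, -14)
(34, -14)

Derivation:
Executing turtle program step by step:
Start: pos=(0,0), heading=0, pen down
FD 9: (0,0) -> (9,0) [heading=0, draw]
LT 90: heading 0 -> 90
BK 14: (9,0) -> (9,-14) [heading=90, draw]
LT 90: heading 90 -> 180
BK 8: (9,-14) -> (17,-14) [heading=180, draw]
RT 180: heading 180 -> 0
FD 17: (17,-14) -> (34,-14) [heading=0, draw]
LT 22: heading 0 -> 22
Final: pos=(34,-14), heading=22, 4 segment(s) drawn
Waypoints (5 total):
(0, 0)
(9, 0)
(9, -14)
(17, -14)
(34, -14)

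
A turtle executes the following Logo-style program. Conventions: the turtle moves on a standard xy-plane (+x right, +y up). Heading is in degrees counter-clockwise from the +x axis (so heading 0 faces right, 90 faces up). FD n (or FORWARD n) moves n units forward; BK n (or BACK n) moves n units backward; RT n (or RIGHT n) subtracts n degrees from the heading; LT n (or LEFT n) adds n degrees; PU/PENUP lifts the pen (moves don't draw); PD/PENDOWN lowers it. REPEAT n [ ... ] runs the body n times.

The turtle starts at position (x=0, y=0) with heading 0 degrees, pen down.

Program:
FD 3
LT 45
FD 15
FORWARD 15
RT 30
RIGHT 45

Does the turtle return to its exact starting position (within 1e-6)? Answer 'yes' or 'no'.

Executing turtle program step by step:
Start: pos=(0,0), heading=0, pen down
FD 3: (0,0) -> (3,0) [heading=0, draw]
LT 45: heading 0 -> 45
FD 15: (3,0) -> (13.607,10.607) [heading=45, draw]
FD 15: (13.607,10.607) -> (24.213,21.213) [heading=45, draw]
RT 30: heading 45 -> 15
RT 45: heading 15 -> 330
Final: pos=(24.213,21.213), heading=330, 3 segment(s) drawn

Start position: (0, 0)
Final position: (24.213, 21.213)
Distance = 32.191; >= 1e-6 -> NOT closed

Answer: no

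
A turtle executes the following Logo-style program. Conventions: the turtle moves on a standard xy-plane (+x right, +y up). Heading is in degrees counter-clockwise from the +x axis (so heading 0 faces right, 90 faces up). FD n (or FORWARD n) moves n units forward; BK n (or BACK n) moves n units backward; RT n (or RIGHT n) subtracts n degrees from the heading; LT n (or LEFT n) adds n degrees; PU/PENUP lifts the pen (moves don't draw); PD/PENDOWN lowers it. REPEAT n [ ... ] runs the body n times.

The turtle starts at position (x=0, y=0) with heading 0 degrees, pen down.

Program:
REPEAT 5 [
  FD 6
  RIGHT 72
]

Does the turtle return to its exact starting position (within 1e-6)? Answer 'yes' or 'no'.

Answer: yes

Derivation:
Executing turtle program step by step:
Start: pos=(0,0), heading=0, pen down
REPEAT 5 [
  -- iteration 1/5 --
  FD 6: (0,0) -> (6,0) [heading=0, draw]
  RT 72: heading 0 -> 288
  -- iteration 2/5 --
  FD 6: (6,0) -> (7.854,-5.706) [heading=288, draw]
  RT 72: heading 288 -> 216
  -- iteration 3/5 --
  FD 6: (7.854,-5.706) -> (3,-9.233) [heading=216, draw]
  RT 72: heading 216 -> 144
  -- iteration 4/5 --
  FD 6: (3,-9.233) -> (-1.854,-5.706) [heading=144, draw]
  RT 72: heading 144 -> 72
  -- iteration 5/5 --
  FD 6: (-1.854,-5.706) -> (0,0) [heading=72, draw]
  RT 72: heading 72 -> 0
]
Final: pos=(0,0), heading=0, 5 segment(s) drawn

Start position: (0, 0)
Final position: (0, 0)
Distance = 0; < 1e-6 -> CLOSED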